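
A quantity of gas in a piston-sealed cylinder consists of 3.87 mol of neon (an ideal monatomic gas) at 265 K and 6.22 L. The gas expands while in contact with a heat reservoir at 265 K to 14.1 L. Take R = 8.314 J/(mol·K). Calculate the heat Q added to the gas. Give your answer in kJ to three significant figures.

Q ≈ 6.98 kJ

Isothermal ⇒ ΔU = 0, so Q = W = nRT ln(V₂/V₁).
Q = (3.87)(8.314)(265) ln(14.1/6.22) = 8526 × 0.8184 = 6978 J.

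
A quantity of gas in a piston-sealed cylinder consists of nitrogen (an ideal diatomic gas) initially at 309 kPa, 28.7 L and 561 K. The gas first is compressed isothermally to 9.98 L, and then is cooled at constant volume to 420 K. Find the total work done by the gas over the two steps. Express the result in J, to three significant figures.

Step 1 (isothermal): W = P₁V₁ ln(V₂/V₁) = (8868) ln(9.98/28.7) = -9368 J.
Step 2 (isochoric): W = 0 (constant volume).
W_total = -9368 + 0 = -9368 J.

W_total ≈ -9370 J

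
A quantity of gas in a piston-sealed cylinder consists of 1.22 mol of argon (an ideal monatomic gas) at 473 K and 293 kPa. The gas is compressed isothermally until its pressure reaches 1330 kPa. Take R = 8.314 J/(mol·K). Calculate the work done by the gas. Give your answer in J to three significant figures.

W ≈ -7260 J

Isothermal process: W = nRT ln(V₂/V₁) = nRT ln(P₁/P₂).
W = (1.22)(8.314)(473) × ln(293/1330)
  = 4798 × ln(0.2203) = 4798 × -1.513
W_by_gas = -7258 J.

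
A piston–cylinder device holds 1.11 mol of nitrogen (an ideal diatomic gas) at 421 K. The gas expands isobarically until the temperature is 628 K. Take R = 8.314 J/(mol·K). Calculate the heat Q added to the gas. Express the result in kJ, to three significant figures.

Q ≈ 6.69 kJ

Isobaric: W = nRΔT = (1.11)(8.314)(207) = 1910 J.
ΔU = nCᵥΔT with Cᵥ = 5R/2: ΔU = (1.11)(20.79)(207) = 4776 J.
Q = ΔU + W = 4776 + 1910 = 6686 J.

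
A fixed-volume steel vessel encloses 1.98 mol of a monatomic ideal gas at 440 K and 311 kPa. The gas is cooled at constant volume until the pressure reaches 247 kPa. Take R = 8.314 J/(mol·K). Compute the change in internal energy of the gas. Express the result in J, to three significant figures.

Constant volume ⇒ W = 0, so Q = ΔU = nCᵥΔT with Cᵥ = 3R/2 = 12.47 J/(mol·K).
At constant V, T₂/T₁ = P₂/P₁ ⇒ ΔT = T₁(P₂/P₁ − 1) = 440·(247/311 − 1) = -90.55 K.
ΔU = (1.98)(12.47)(-90.55) = -2236 J.

ΔU ≈ -2240 J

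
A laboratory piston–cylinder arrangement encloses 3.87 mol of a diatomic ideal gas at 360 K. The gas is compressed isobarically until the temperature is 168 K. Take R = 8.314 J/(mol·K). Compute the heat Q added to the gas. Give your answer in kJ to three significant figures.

Q ≈ -21.6 kJ

Isobaric: W = nRΔT = (3.87)(8.314)(-192) = -6178 J.
ΔU = nCᵥΔT with Cᵥ = 5R/2: ΔU = (3.87)(20.79)(-192) = -15444 J.
Q = ΔU + W = -15444 − 6178 = -21622 J.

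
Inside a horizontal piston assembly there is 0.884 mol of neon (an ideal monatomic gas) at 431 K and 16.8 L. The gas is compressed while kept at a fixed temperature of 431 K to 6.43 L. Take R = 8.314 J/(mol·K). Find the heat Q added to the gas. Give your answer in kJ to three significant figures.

Isothermal ⇒ ΔU = 0, so Q = W = nRT ln(V₂/V₁).
Q = (0.884)(8.314)(431) ln(6.43/16.8) = 3168 × -0.9604 = -3042 J.

Q ≈ -3.04 kJ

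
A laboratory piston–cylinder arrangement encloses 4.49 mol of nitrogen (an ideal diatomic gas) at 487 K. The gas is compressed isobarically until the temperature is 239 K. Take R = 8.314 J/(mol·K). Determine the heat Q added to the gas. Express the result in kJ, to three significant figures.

Q ≈ -32.4 kJ

Isobaric: W = nRΔT = (4.49)(8.314)(-248) = -9258 J.
ΔU = nCᵥΔT with Cᵥ = 5R/2: ΔU = (4.49)(20.79)(-248) = -23145 J.
Q = ΔU + W = -23145 − 9258 = -32402 J.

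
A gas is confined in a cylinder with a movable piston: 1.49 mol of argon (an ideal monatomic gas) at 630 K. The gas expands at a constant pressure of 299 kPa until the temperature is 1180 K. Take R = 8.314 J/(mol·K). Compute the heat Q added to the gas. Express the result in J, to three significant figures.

Isobaric: W = nRΔT = (1.49)(8.314)(550) = 6813 J.
ΔU = nCᵥΔT with Cᵥ = 3R/2: ΔU = (1.49)(12.47)(550) = 10220 J.
Q = ΔU + W = 10220 + 6813 = 17033 J.

Q ≈ 17000 J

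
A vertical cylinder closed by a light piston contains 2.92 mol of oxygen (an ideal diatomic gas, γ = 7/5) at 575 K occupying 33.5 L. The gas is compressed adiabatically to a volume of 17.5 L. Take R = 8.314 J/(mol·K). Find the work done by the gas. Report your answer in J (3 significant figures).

Adiabatic: TV^(γ−1) = const with γ = 7/5.
T₂ = T₁ (V₁/V₂)^(γ−1) = 575 × (33.5/17.5)^0.4 = 575 × 1.297 = 745.5 K.
W_by = nCᵥ(T₁ − T₂) = (2.92)(20.79)(575 − 745.5) = -10350 J.

W ≈ -10400 J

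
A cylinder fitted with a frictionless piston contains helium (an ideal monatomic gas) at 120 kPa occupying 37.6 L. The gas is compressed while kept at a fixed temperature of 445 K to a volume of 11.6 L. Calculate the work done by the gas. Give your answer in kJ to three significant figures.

Isothermal: W = nRT ln(V₂/V₁) = P₁V₁ ln(V₂/V₁).
P₁V₁ = (120 kPa)(37.6 L) = 4512 J.
W = 4512 × ln(11.6/37.6) = 4512 × -1.176
W_by_gas = -5306 J.

W ≈ -5.31 kJ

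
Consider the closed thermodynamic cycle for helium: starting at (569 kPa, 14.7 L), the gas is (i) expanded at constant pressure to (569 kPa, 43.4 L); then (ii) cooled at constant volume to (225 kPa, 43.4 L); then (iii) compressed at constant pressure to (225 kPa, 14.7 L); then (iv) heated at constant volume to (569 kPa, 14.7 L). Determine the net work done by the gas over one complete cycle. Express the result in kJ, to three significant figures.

Constant-volume legs do no work.
W(i) = (569)(43.4 − 14.7) = 16330 J; W(iii) = (225)(14.7 − 43.4) = -6458 J.
W_net = 16330 − 6458 = 9873 J (the clockwise enclosed area).

W_net ≈ 9.87 kJ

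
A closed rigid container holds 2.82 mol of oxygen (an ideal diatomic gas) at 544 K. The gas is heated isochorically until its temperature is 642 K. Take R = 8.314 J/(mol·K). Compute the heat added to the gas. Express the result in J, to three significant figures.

Q ≈ 5740 J

Constant volume ⇒ W = 0, so Q = ΔU = nCᵥΔT with Cᵥ = 5R/2 = 20.79 J/(mol·K).
ΔU = (2.82)(20.79)(642 − 544) = 5744 J.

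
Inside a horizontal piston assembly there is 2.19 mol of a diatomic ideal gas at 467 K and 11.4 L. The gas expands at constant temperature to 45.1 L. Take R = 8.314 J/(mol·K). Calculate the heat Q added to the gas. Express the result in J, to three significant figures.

Isothermal ⇒ ΔU = 0, so Q = W = nRT ln(V₂/V₁).
Q = (2.19)(8.314)(467) ln(45.1/11.4) = 8503 × 1.375 = 11694 J.

Q ≈ 11700 J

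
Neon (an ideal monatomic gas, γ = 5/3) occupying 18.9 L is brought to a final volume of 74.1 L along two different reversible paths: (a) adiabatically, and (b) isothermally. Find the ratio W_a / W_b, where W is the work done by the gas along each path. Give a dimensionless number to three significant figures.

W_a / W_b ≈ 0.656

Path (a) adiabatic: W = P₁V₁(1 − (V₁/V₂)^(γ−1))/(γ−1) → W_a/(P₁V₁) = 0.8967.
Path (b) isothermal: W = P₁V₁ ln(V₂/V₁) → W_b/(P₁V₁) = 1.366.
W_a / W_b = 0.8967 / 1.366 = 0.6563.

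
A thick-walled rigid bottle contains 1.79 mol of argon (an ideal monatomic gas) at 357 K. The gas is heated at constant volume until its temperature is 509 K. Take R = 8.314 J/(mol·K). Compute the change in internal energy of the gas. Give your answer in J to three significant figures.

ΔU ≈ 3390 J

Constant volume ⇒ W = 0, so Q = ΔU = nCᵥΔT with Cᵥ = 3R/2 = 12.47 J/(mol·K).
ΔU = (1.79)(12.47)(509 − 357) = 3393 J.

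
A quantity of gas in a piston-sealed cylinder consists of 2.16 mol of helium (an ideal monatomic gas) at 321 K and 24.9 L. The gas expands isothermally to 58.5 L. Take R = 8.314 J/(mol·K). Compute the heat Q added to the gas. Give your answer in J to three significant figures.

Q ≈ 4920 J

Isothermal ⇒ ΔU = 0, so Q = W = nRT ln(V₂/V₁).
Q = (2.16)(8.314)(321) ln(58.5/24.9) = 5765 × 0.8542 = 4924 J.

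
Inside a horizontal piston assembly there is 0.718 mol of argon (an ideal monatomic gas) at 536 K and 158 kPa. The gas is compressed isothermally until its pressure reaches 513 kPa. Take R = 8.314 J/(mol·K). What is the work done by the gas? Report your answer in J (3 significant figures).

Isothermal process: W = nRT ln(V₂/V₁) = nRT ln(P₁/P₂).
W = (0.718)(8.314)(536) × ln(158/513)
  = 3200 × ln(0.308) = 3200 × -1.178
W_by_gas = -3768 J.

W ≈ -3770 J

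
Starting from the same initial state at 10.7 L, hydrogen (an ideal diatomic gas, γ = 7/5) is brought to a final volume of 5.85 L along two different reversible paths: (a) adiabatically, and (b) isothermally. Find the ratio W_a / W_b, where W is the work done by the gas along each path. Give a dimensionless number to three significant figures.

Path (a) adiabatic: W = P₁V₁(1 − (V₁/V₂)^(γ−1))/(γ−1) → W_a/(P₁V₁) = -0.683.
Path (b) isothermal: W = P₁V₁ ln(V₂/V₁) → W_b/(P₁V₁) = -0.6038.
W_a / W_b = -0.683 / -0.6038 = 1.131.

W_a / W_b ≈ 1.13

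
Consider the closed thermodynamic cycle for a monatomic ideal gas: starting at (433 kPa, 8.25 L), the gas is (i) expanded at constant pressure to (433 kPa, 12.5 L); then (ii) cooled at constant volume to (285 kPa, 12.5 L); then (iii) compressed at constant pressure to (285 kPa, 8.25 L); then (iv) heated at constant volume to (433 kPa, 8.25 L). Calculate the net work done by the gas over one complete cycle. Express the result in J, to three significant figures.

Constant-volume legs do no work.
W(i) = (433)(12.5 − 8.25) = 1840 J; W(iii) = (285)(8.25 − 12.5) = -1211 J.
W_net = 1840 − 1211 = 629 J (the clockwise enclosed area).

W_net ≈ 629 J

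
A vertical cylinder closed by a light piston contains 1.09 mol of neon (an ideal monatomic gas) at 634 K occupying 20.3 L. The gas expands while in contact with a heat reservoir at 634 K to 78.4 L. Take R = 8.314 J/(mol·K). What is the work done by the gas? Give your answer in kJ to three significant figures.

W ≈ 7.76 kJ

Isothermal: W = nRT ln(V₂/V₁).
W = (1.09)(8.314)(634) × ln(78.4/20.3)
  = 5745 × 1.351
W_by_gas = 7763 J.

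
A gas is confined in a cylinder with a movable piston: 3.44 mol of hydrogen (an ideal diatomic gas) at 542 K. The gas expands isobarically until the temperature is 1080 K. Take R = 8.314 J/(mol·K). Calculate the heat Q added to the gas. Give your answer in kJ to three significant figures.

Isobaric: W = nRΔT = (3.44)(8.314)(538) = 15387 J.
ΔU = nCᵥΔT with Cᵥ = 5R/2: ΔU = (3.44)(20.79)(538) = 38467 J.
Q = ΔU + W = 38467 + 15387 = 53854 J.

Q ≈ 53.9 kJ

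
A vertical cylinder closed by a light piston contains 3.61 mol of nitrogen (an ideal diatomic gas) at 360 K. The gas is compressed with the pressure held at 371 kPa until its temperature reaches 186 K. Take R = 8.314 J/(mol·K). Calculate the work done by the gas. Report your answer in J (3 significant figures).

W ≈ -5220 J

Isobaric: W = P ΔV = nR ΔT.
W = (3.61)(8.314)(186 − 360) = -5222 J.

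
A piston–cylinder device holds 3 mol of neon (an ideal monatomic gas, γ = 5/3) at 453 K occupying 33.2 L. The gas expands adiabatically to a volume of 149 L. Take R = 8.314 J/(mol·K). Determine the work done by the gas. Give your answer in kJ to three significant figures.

W ≈ 10.7 kJ

Adiabatic: TV^(γ−1) = const with γ = 5/3.
T₂ = T₁ (V₁/V₂)^(γ−1) = 453 × (33.2/149)^0.667 = 453 × 0.3675 = 166.5 K.
W_by = nCᵥ(T₁ − T₂) = (3)(12.47)(453 − 166.5) = 10719 J.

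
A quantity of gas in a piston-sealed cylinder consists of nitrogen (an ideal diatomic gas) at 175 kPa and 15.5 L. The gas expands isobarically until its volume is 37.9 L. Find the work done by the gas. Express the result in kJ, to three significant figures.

W ≈ 3.92 kJ

Isobaric: W = P ΔV.
W = (175 kPa)(37.9 − 15.5 L) = (175)(22.4) = 3920 J.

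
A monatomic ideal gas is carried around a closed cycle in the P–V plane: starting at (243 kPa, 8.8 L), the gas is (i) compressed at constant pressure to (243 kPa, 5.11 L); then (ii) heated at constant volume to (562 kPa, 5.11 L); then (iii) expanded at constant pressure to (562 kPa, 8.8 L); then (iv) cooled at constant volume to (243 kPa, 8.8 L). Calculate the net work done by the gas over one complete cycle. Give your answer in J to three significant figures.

W_net ≈ 1180 J

Constant-volume legs do no work.
W(i) = (243)(5.11 − 8.8) = -896.7 J; W(iii) = (562)(8.8 − 5.11) = 2074 J.
W_net = -896.7 + 2074 = 1177 J (the clockwise enclosed area).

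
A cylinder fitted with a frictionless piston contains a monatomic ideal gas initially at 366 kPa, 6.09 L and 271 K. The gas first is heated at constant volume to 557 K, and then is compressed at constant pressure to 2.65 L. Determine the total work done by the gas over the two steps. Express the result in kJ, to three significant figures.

W_total ≈ -2.59 kJ

Step 1 (isochoric): W = 0 (constant volume).
After step 1: P = 752.3 kPa (V unchanged).
Step 2 (isobaric): W = PΔV = (752.3 kPa)(2.65 − 6.09 L) = -2588 J.
W_total = 0 − 2588 = -2588 J.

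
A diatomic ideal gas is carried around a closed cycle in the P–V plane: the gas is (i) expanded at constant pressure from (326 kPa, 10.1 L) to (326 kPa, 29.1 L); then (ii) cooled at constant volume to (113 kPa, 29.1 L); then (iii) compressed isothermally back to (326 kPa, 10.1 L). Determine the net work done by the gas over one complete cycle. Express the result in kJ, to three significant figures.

Leg (i): W = PΔV = (326)(29.1 − 10.1) = 6194 J.
Leg (ii): W = 0.
Leg (iii): W = PᵢVᵢ ln(V_f/Vᵢ) = (3288) ln(10.1/29.1) = -3480 J.
W_net = 6194 − 3480 = 2714 J.

W_net ≈ 2.71 kJ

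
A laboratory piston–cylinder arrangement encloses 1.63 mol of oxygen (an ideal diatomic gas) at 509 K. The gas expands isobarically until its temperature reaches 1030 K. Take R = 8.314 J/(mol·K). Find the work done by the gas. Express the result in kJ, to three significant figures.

W ≈ 7.06 kJ

Isobaric: W = P ΔV = nR ΔT.
W = (1.63)(8.314)(1030 − 509) = 7060 J.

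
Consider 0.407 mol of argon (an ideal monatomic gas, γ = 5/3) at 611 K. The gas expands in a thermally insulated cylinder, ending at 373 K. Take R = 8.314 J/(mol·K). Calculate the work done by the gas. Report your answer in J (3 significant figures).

W ≈ 1210 J

Adiabatic ⇒ Q = 0, so W_by = −ΔU = nCᵥ(T₁ − T₂).
Cᵥ = 3R/2 = 12.47 J/(mol·K).
W = (0.407)(12.47)(611 − 373) = 1208 J.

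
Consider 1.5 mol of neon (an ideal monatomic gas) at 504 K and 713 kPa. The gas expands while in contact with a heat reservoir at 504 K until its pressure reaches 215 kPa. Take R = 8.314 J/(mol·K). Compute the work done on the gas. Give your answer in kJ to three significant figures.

W ≈ -7.54 kJ

Isothermal process: W = nRT ln(V₂/V₁) = nRT ln(P₁/P₂).
W = (1.5)(8.314)(504) × ln(713/215)
  = 6285 × ln(3.316) = 6285 × 1.199
W_by_gas = 7535 J; work on gas = −W_by = -7535 J.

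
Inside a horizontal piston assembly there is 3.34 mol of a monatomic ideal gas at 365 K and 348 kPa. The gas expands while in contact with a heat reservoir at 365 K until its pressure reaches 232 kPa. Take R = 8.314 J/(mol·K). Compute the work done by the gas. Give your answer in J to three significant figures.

W ≈ 4110 J

Isothermal process: W = nRT ln(V₂/V₁) = nRT ln(P₁/P₂).
W = (3.34)(8.314)(365) × ln(348/232)
  = 10136 × ln(1.5) = 10136 × 0.4055
W_by_gas = 4110 J.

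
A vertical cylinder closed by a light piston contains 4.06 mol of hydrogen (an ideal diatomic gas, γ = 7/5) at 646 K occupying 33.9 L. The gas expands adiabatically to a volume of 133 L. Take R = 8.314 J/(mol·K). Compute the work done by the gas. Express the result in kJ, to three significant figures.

W ≈ 23.0 kJ

Adiabatic: TV^(γ−1) = const with γ = 7/5.
T₂ = T₁ (V₁/V₂)^(γ−1) = 646 × (33.9/133)^0.4 = 646 × 0.5788 = 373.9 K.
W_by = nCᵥ(T₁ − T₂) = (4.06)(20.79)(646 − 373.9) = 22961 J.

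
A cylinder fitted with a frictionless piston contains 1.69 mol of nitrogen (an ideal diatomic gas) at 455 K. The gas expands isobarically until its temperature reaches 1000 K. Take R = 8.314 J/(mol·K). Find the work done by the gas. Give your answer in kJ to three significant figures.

Isobaric: W = P ΔV = nR ΔT.
W = (1.69)(8.314)(1000 − 455) = 7658 J.

W ≈ 7.66 kJ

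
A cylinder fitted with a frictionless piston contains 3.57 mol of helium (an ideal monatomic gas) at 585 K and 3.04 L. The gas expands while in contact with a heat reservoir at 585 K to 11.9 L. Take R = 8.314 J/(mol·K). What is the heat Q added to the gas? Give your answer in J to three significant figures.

Isothermal ⇒ ΔU = 0, so Q = W = nRT ln(V₂/V₁).
Q = (3.57)(8.314)(585) ln(11.9/3.04) = 17363 × 1.365 = 23695 J.

Q ≈ 23700 J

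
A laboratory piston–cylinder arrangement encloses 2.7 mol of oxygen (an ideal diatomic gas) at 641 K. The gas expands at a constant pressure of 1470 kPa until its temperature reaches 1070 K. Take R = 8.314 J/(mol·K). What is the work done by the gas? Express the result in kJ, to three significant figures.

Isobaric: W = P ΔV = nR ΔT.
W = (2.7)(8.314)(1070 − 641) = 9630 J.

W ≈ 9.63 kJ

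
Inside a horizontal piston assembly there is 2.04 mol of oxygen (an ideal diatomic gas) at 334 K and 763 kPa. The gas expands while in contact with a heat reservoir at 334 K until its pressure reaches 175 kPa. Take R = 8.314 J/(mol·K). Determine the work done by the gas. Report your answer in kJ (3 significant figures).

Isothermal process: W = nRT ln(V₂/V₁) = nRT ln(P₁/P₂).
W = (2.04)(8.314)(334) × ln(763/175)
  = 5665 × ln(4.36) = 5665 × 1.472
W_by_gas = 8341 J.

W ≈ 8.34 kJ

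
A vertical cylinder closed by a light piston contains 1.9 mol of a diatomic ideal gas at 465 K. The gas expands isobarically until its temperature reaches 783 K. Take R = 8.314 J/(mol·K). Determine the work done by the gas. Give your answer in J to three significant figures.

W ≈ 5020 J

Isobaric: W = P ΔV = nR ΔT.
W = (1.9)(8.314)(783 − 465) = 5023 J.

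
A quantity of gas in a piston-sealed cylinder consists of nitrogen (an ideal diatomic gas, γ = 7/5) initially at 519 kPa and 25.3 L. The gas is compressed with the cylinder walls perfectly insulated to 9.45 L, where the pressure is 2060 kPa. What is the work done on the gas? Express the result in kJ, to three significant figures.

W ≈ 15.8 kJ

Adiabatic: W = (P₁V₁ − P₂V₂)/(γ − 1) with γ = 7/5.
P₁V₁ = 13131 J, P₂V₂ = 19467 J.
W = (13131 − 19467) / 0.4 = -15841 J.
Work on gas = −W_by = 15841 J.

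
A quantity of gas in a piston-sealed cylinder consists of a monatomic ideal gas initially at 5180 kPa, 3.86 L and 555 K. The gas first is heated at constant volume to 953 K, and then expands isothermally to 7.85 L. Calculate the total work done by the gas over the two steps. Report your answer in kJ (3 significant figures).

Step 1 (isochoric): W = 0 (constant volume).
After step 1: P = 8895 kPa (V unchanged).
Step 2 (isothermal): W = P₁V₁ ln(V₂/V₁) = (34333) ln(7.85/3.86) = 24371 J.
W_total = 0 + 24371 = 24371 J.

W_total ≈ 24.4 kJ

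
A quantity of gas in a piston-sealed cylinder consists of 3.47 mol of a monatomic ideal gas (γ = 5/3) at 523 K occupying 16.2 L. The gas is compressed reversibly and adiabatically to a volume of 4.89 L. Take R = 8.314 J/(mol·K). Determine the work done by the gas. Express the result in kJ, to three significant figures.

W ≈ -27.7 kJ

Adiabatic: TV^(γ−1) = const with γ = 5/3.
T₂ = T₁ (V₁/V₂)^(γ−1) = 523 × (16.2/4.89)^0.667 = 523 × 2.222 = 1162 K.
W_by = nCᵥ(T₁ − T₂) = (3.47)(12.47)(523 − 1162) = -27664 J.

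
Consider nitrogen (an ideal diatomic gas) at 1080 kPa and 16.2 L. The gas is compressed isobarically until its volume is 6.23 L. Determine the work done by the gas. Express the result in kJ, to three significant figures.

Isobaric: W = P ΔV.
W = (1080 kPa)(6.23 − 16.2 L) = (1080)(-9.97) = -10768 J.

W ≈ -10.8 kJ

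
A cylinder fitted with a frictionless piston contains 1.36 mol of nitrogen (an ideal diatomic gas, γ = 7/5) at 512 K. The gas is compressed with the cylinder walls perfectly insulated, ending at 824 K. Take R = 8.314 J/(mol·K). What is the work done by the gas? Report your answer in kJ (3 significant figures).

W ≈ -8.82 kJ

Adiabatic ⇒ Q = 0, so W_by = −ΔU = nCᵥ(T₁ − T₂).
Cᵥ = 5R/2 = 20.79 J/(mol·K).
W = (1.36)(20.79)(512 − 824) = -8819 J.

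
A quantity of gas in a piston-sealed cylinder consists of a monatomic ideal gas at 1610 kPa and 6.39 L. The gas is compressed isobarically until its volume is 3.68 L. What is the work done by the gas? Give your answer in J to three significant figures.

Isobaric: W = P ΔV.
W = (1610 kPa)(3.68 − 6.39 L) = (1610)(-2.71) = -4363 J.

W ≈ -4360 J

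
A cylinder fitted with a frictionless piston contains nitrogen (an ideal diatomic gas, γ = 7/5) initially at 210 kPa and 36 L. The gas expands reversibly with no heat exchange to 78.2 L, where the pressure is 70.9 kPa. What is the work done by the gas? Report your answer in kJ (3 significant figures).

W ≈ 5.04 kJ

Adiabatic: W = (P₁V₁ − P₂V₂)/(γ − 1) with γ = 7/5.
P₁V₁ = 7560 J, P₂V₂ = 5544 J.
W = (7560 − 5544) / 0.4 = 5039 J.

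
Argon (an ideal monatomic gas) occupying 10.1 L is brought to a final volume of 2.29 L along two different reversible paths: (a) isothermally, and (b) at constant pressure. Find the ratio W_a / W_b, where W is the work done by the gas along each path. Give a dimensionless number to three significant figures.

Path (a) isothermal: W = P₁V₁ ln(V₂/V₁) → W_a/(P₁V₁) = -1.484.
Path (b) isobaric: W = P₁(V₂ − V₁) → W_b/(P₁V₁) = -0.7733.
W_a / W_b = -1.484 / -0.7733 = 1.919.

W_a / W_b ≈ 1.92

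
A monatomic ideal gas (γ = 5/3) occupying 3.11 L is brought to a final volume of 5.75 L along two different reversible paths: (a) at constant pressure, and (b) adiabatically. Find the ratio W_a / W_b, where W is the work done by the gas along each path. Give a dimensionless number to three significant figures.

Path (a) isobaric: W = P₁(V₂ − V₁) → W_a/(P₁V₁) = 0.8489.
Path (b) adiabatic: W = P₁V₁(1 − (V₁/V₂)^(γ−1))/(γ−1) → W_b/(P₁V₁) = 0.5042.
W_a / W_b = 0.8489 / 0.5042 = 1.683.

W_a / W_b ≈ 1.68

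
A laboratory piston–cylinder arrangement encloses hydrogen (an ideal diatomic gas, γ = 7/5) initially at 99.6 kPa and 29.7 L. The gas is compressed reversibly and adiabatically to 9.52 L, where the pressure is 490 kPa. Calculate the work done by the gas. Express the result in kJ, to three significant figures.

Adiabatic: W = (P₁V₁ − P₂V₂)/(γ − 1) with γ = 7/5.
P₁V₁ = 2958 J, P₂V₂ = 4665 J.
W = (2958 − 4665) / 0.4 = -4267 J.

W ≈ -4.27 kJ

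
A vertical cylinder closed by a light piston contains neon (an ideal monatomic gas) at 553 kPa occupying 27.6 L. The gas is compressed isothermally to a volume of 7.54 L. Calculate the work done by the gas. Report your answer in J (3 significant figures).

W ≈ -19800 J

Isothermal: W = nRT ln(V₂/V₁) = P₁V₁ ln(V₂/V₁).
P₁V₁ = (553 kPa)(27.6 L) = 15263 J.
W = 15263 × ln(7.54/27.6) = 15263 × -1.298
W_by_gas = -19805 J.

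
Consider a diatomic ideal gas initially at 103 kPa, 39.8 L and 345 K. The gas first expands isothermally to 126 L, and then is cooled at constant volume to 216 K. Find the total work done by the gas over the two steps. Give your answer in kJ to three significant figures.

Step 1 (isothermal): W = P₁V₁ ln(V₂/V₁) = (4099) ln(126/39.8) = 4724 J.
Step 2 (isochoric): W = 0 (constant volume).
W_total = 4724 + 0 = 4724 J.

W_total ≈ 4.72 kJ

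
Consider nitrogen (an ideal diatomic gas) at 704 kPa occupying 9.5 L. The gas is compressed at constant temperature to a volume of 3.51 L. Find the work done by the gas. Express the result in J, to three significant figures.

Isothermal: W = nRT ln(V₂/V₁) = P₁V₁ ln(V₂/V₁).
P₁V₁ = (704 kPa)(9.5 L) = 6688 J.
W = 6688 × ln(3.51/9.5) = 6688 × -0.9957
W_by_gas = -6659 J.

W ≈ -6660 J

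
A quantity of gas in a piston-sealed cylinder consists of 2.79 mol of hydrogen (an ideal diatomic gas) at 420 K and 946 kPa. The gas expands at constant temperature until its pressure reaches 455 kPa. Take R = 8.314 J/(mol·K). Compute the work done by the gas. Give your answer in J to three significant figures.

W ≈ 7130 J

Isothermal process: W = nRT ln(V₂/V₁) = nRT ln(P₁/P₂).
W = (2.79)(8.314)(420) × ln(946/455)
  = 9742 × ln(2.079) = 9742 × 0.7319
W_by_gas = 7131 J.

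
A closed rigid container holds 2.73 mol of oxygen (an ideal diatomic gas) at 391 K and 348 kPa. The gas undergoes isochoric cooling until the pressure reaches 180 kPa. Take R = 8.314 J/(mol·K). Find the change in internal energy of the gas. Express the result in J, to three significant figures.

ΔU ≈ -10700 J

Constant volume ⇒ W = 0, so Q = ΔU = nCᵥΔT with Cᵥ = 5R/2 = 20.79 J/(mol·K).
At constant V, T₂/T₁ = P₂/P₁ ⇒ ΔT = T₁(P₂/P₁ − 1) = 391·(180/348 − 1) = -188.8 K.
ΔU = (2.73)(20.79)(-188.8) = -10711 J.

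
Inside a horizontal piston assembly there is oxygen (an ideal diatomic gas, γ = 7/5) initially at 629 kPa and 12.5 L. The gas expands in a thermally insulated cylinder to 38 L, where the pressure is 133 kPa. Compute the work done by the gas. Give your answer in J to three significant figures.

W ≈ 7020 J

Adiabatic: W = (P₁V₁ − P₂V₂)/(γ − 1) with γ = 7/5.
P₁V₁ = 7862 J, P₂V₂ = 5054 J.
W = (7862 − 5054) / 0.4 = 7021 J.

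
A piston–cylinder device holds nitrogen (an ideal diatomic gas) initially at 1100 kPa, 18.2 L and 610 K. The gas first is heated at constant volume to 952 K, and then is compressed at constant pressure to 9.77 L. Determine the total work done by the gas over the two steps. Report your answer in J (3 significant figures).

Step 1 (isochoric): W = 0 (constant volume).
After step 1: P = 1717 kPa (V unchanged).
Step 2 (isobaric): W = PΔV = (1717 kPa)(9.77 − 18.2 L) = -14472 J.
W_total = 0 − 14472 = -14472 J.

W_total ≈ -14500 J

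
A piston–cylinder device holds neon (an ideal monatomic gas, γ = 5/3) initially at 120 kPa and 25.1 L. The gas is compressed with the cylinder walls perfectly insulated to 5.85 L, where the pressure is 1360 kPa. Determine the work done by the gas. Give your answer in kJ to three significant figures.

W ≈ -7.42 kJ

Adiabatic: W = (P₁V₁ − P₂V₂)/(γ − 1) with γ = 5/3.
P₁V₁ = 3012 J, P₂V₂ = 7956 J.
W = (3012 − 7956) / 0.6667 = -7416 J.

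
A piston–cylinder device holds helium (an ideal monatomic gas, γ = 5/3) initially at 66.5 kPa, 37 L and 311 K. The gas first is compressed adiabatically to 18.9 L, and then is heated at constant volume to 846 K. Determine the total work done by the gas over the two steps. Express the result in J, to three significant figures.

Step 1 (adiabatic): W = (P₁V₁ − P₂V₂)/(γ−1) = (2460 − 3850)/0.667 = -2085 J.
Step 2 (isochoric): W = 0 (constant volume).
W_total = -2085 + 0 = -2085 J.

W_total ≈ -2080 J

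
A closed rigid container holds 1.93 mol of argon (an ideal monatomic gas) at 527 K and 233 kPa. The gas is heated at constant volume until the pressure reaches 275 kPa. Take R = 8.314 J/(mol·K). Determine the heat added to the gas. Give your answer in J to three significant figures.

Q ≈ 2290 J

Constant volume ⇒ W = 0, so Q = ΔU = nCᵥΔT with Cᵥ = 3R/2 = 12.47 J/(mol·K).
At constant V, T₂/T₁ = P₂/P₁ ⇒ ΔT = T₁(P₂/P₁ − 1) = 527·(275/233 − 1) = 95 K.
ΔU = (1.93)(12.47)(95) = 2286 J.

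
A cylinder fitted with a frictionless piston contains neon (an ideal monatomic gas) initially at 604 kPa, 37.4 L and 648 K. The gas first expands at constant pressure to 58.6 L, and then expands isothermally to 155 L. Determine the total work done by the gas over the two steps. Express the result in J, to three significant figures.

W_total ≈ 47200 J

Step 1 (isobaric): W = PΔV = (604 kPa)(58.6 − 37.4 L) = 12805 J.
After step 1: P = 604 kPa, V = 58.6 L, T = 1015 K.
Step 2 (isothermal): W = P₁V₁ ln(V₂/V₁) = (35394) ln(155/58.6) = 34428 J.
W_total = 12805 + 34428 = 47233 J.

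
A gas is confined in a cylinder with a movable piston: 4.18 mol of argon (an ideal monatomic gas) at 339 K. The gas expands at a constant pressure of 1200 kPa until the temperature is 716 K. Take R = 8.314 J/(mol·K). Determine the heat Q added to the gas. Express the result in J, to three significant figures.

Q ≈ 32800 J

Isobaric: W = nRΔT = (4.18)(8.314)(377) = 13102 J.
ΔU = nCᵥΔT with Cᵥ = 3R/2: ΔU = (4.18)(12.47)(377) = 19653 J.
Q = ΔU + W = 19653 + 13102 = 32754 J.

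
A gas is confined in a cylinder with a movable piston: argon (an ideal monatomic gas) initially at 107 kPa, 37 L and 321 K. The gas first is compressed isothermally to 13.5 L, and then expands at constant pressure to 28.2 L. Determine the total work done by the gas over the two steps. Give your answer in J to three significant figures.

Step 1 (isothermal): W = P₁V₁ ln(V₂/V₁) = (3959) ln(13.5/37) = -3992 J.
After step 1: P = 293.3 kPa, V = 13.5 L, T = 321 K.
Step 2 (isobaric): W = PΔV = (293.3 kPa)(28.2 − 13.5 L) = 4311 J.
W_total = -3992 + 4311 = 319.3 J.

W_total ≈ 319 J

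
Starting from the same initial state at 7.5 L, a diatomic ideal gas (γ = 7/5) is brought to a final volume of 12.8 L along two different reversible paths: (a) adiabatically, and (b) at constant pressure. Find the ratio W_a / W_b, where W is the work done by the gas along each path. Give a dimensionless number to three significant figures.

Path (a) adiabatic: W = P₁V₁(1 − (V₁/V₂)^(γ−1))/(γ−1) → W_a/(P₁V₁) = 0.4813.
Path (b) isobaric: W = P₁(V₂ − V₁) → W_b/(P₁V₁) = 0.7067.
W_a / W_b = 0.4813 / 0.7067 = 0.681.

W_a / W_b ≈ 0.681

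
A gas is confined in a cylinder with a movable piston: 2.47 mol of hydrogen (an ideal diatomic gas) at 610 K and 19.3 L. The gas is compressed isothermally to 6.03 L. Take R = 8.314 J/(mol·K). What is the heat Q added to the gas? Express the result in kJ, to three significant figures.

Isothermal ⇒ ΔU = 0, so Q = W = nRT ln(V₂/V₁).
Q = (2.47)(8.314)(610) ln(6.03/19.3) = 12527 × -1.163 = -14573 J.

Q ≈ -14.6 kJ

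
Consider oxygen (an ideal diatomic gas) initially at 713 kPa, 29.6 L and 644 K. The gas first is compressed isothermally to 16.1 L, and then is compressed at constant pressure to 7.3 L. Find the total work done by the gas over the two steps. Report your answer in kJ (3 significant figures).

W_total ≈ -24.4 kJ

Step 1 (isothermal): W = P₁V₁ ln(V₂/V₁) = (21105) ln(16.1/29.6) = -12852 J.
After step 1: P = 1311 kPa, V = 16.1 L, T = 644 K.
Step 2 (isobaric): W = PΔV = (1311 kPa)(7.3 − 16.1 L) = -11536 J.
W_total = -12852 − 11536 = -24387 J.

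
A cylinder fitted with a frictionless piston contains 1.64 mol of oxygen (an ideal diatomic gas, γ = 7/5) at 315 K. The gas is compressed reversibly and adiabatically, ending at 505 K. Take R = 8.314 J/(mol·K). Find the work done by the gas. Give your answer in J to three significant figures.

Adiabatic ⇒ Q = 0, so W_by = −ΔU = nCᵥ(T₁ − T₂).
Cᵥ = 5R/2 = 20.79 J/(mol·K).
W = (1.64)(20.79)(315 − 505) = -6477 J.

W ≈ -6480 J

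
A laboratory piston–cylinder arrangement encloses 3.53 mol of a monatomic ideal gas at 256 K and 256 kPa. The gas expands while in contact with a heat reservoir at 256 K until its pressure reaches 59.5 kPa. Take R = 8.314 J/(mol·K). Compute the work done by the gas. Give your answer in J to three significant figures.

Isothermal process: W = nRT ln(V₂/V₁) = nRT ln(P₁/P₂).
W = (3.53)(8.314)(256) × ln(256/59.5)
  = 7513 × ln(4.303) = 7513 × 1.459
W_by_gas = 10963 J.

W ≈ 11000 J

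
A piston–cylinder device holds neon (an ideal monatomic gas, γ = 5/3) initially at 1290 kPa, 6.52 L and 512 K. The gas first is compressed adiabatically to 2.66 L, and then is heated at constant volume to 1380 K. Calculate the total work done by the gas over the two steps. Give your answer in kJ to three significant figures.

W_total ≈ -10.3 kJ

Step 1 (adiabatic): W = (P₁V₁ − P₂V₂)/(γ−1) = (8411 − 15290)/0.667 = -10319 J.
Step 2 (isochoric): W = 0 (constant volume).
W_total = -10319 + 0 = -10319 J.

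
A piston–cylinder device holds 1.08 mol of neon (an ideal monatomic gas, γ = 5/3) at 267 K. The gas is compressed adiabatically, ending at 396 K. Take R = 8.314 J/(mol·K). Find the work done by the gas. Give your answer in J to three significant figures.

Adiabatic ⇒ Q = 0, so W_by = −ΔU = nCᵥ(T₁ − T₂).
Cᵥ = 3R/2 = 12.47 J/(mol·K).
W = (1.08)(12.47)(267 − 396) = -1737 J.

W ≈ -1740 J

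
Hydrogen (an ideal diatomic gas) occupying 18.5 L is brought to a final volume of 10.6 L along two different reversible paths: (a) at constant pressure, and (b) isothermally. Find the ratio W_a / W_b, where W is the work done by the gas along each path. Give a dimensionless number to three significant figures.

W_a / W_b ≈ 0.767

Path (a) isobaric: W = P₁(V₂ − V₁) → W_a/(P₁V₁) = -0.427.
Path (b) isothermal: W = P₁V₁ ln(V₂/V₁) → W_b/(P₁V₁) = -0.5569.
W_a / W_b = -0.427 / -0.5569 = 0.7668.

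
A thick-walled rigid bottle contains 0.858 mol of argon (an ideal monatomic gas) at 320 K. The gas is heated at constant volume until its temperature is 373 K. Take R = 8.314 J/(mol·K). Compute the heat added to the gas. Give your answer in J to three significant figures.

Constant volume ⇒ W = 0, so Q = ΔU = nCᵥΔT with Cᵥ = 3R/2 = 12.47 J/(mol·K).
ΔU = (0.858)(12.47)(373 − 320) = 567.1 J.

Q ≈ 567 J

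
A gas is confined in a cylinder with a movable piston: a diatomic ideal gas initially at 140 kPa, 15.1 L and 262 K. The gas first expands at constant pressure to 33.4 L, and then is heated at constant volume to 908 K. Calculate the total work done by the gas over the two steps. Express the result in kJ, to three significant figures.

Step 1 (isobaric): W = PΔV = (140 kPa)(33.4 − 15.1 L) = 2562 J.
Step 2 (isochoric): W = 0 (constant volume).
W_total = 2562 + 0 = 2562 J.

W_total ≈ 2.56 kJ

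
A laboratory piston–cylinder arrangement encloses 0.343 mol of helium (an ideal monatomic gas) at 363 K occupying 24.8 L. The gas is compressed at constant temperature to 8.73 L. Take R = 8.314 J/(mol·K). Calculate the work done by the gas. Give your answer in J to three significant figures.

W ≈ -1080 J

Isothermal: W = nRT ln(V₂/V₁).
W = (0.343)(8.314)(363) × ln(8.73/24.8)
  = 1035 × -1.044
W_by_gas = -1081 J.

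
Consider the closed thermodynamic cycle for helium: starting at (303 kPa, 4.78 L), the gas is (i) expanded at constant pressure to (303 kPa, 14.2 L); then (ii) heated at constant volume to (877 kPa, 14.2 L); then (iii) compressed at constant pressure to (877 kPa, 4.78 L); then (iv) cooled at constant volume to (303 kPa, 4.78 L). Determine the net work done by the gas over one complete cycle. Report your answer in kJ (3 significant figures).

Constant-volume legs do no work.
W(i) = (303)(14.2 − 4.78) = 2854 J; W(iii) = (877)(4.78 − 14.2) = -8261 J.
W_net = 2854 − 8261 = -5407 J (the counter-clockwise enclosed area).

W_net ≈ -5.41 kJ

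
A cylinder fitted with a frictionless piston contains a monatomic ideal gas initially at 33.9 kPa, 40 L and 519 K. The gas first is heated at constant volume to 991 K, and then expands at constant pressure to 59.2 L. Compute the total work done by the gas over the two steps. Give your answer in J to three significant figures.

W_total ≈ 1240 J

Step 1 (isochoric): W = 0 (constant volume).
After step 1: P = 64.73 kPa (V unchanged).
Step 2 (isobaric): W = PΔV = (64.73 kPa)(59.2 − 40 L) = 1243 J.
W_total = 0 + 1243 = 1243 J.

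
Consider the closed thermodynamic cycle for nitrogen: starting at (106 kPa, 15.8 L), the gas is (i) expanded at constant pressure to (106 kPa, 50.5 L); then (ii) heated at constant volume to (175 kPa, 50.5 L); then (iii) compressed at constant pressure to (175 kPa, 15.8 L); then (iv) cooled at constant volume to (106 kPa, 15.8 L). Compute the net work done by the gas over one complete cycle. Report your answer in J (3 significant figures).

Constant-volume legs do no work.
W(i) = (106)(50.5 − 15.8) = 3678 J; W(iii) = (175)(15.8 − 50.5) = -6073 J.
W_net = 3678 − 6073 = -2394 J (the counter-clockwise enclosed area).

W_net ≈ -2390 J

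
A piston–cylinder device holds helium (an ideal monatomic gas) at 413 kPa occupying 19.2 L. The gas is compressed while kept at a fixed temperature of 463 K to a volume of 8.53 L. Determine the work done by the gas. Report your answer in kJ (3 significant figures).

W ≈ -6.43 kJ

Isothermal: W = nRT ln(V₂/V₁) = P₁V₁ ln(V₂/V₁).
P₁V₁ = (413 kPa)(19.2 L) = 7930 J.
W = 7930 × ln(8.53/19.2) = 7930 × -0.8113
W_by_gas = -6433 J.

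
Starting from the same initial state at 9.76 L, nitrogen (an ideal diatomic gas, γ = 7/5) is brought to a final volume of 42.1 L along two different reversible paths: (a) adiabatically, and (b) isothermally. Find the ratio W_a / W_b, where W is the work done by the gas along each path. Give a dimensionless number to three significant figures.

Path (a) adiabatic: W = P₁V₁(1 − (V₁/V₂)^(γ−1))/(γ−1) → W_a/(P₁V₁) = 1.107.
Path (b) isothermal: W = P₁V₁ ln(V₂/V₁) → W_b/(P₁V₁) = 1.462.
W_a / W_b = 1.107 / 1.462 = 0.7572.

W_a / W_b ≈ 0.757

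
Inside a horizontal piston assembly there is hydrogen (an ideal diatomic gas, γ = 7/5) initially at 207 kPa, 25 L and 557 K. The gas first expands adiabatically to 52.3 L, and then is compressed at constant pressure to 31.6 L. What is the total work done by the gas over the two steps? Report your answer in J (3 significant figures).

Step 1 (adiabatic): W = (P₁V₁ − P₂V₂)/(γ−1) = (5175 − 3852)/0.4 = 3308 J.
After step 1: P = 73.65 kPa, V = 52.3 L, T = 414.6 K.
Step 2 (isobaric): W = PΔV = (73.65 kPa)(31.6 − 52.3 L) = -1525 J.
W_total = 3308 − 1525 = 1783 J.

W_total ≈ 1780 J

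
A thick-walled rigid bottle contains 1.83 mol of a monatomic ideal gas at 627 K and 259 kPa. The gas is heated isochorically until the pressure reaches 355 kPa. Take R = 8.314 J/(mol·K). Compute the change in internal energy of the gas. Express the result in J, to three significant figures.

ΔU ≈ 5300 J

Constant volume ⇒ W = 0, so Q = ΔU = nCᵥΔT with Cᵥ = 3R/2 = 12.47 J/(mol·K).
At constant V, T₂/T₁ = P₂/P₁ ⇒ ΔT = T₁(P₂/P₁ − 1) = 627·(355/259 − 1) = 232.4 K.
ΔU = (1.83)(12.47)(232.4) = 5304 J.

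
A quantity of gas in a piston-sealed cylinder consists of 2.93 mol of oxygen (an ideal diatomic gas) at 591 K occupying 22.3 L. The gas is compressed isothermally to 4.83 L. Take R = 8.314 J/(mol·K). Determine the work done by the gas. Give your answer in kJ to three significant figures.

W ≈ -22.0 kJ

Isothermal: W = nRT ln(V₂/V₁).
W = (2.93)(8.314)(591) × ln(4.83/22.3)
  = 14397 × -1.53
W_by_gas = -22023 J.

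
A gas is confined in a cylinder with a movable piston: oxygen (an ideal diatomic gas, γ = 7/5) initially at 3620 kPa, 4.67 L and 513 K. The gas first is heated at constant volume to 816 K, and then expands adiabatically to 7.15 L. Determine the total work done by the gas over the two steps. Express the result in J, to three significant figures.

Step 1 (isochoric): W = 0 (constant volume).
After step 1: P = 5758 kPa (V unchanged).
Step 2 (adiabatic): W = (P₁V₁ − P₂V₂)/(γ−1) = (26890 − 22678)/0.4 = 10531 J.
W_total = 0 + 10531 = 10531 J.

W_total ≈ 10500 J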